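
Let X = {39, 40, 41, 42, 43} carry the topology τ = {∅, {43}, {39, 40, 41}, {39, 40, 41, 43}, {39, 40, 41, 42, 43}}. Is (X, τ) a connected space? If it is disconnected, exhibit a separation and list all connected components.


(X, τ) is connected.

Find clopen sets (U ∈ τ with X ∖ U ∈ τ):
  U = ∅, X ∖ U = {39, 40, 41, 42, 43} — both open, so U is clopen.
  U = {39, 40, 41, 42, 43}, X ∖ U = ∅ — both open, so U is clopen.
Only trivial clopens (∅ and X) exist, so (X, τ) is connected.
Compute connected components by grouping points that agree on all clopens:
  component: {39, 40, 41, 42, 43}


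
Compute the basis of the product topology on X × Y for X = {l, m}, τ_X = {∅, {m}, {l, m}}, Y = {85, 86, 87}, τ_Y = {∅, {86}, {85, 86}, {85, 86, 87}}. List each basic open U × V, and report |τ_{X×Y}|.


Basis B = {∅ × ∅, {m} × {86}, {l, m} × {86}, {m} × {85, 86}, {m} × {85, 86, 87}, {l, m} × {85, 86}, {l, m} × {85, 86, 87}}; |τ_{X×Y}| = 10.

Enumerate products U × V with U ∈ τ_X, V ∈ τ_Y (deduplicated):
  ∅ × ∅ = {} (∅)
  {m} × {86} = {(m,86)}
  {l, m} × {86} = {(l,86), (m,86)}
  {m} × {85, 86} = {(m,85), (m,86)}
  {m} × {85, 86, 87} = {(m,85), (m,86), (m,87)}
  {l, m} × {85, 86} = {(l,85), (l,86), (m,85), (m,86)}
  {l, m} × {85, 86, 87} = {(l,85), (l,86), (l,87), (m,85), (m,86), (m,87)}
These 7 distinct sets form the basis B.
Close under arbitrary unions to get τ_{X×Y}; counting gives |τ_{X×Y}| = 10.


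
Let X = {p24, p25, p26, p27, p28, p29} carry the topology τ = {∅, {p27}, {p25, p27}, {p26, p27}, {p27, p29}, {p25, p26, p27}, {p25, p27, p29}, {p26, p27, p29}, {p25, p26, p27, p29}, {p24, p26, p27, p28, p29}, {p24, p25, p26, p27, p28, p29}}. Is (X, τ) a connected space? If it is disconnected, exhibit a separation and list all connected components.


(X, τ) is connected.

Find clopen sets (U ∈ τ with X ∖ U ∈ τ):
  U = ∅, X ∖ U = {p24, p25, p26, p27, p28, p29} — both open, so U is clopen.
  U = {p24, p25, p26, p27, p28, p29}, X ∖ U = ∅ — both open, so U is clopen.
Only trivial clopens (∅ and X) exist, so (X, τ) is connected.
Compute connected components by grouping points that agree on all clopens:
  component: {p24, p25, p26, p27, p28, p29}


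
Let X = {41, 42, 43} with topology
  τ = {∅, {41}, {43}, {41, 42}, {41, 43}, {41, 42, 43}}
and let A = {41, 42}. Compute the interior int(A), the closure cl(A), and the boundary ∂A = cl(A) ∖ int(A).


int(A) = {41, 42}, cl(A) = {41, 42}, ∂A = ∅.

Closed sets in (X, τ) are complements of opens:
  closed(X, τ) = {∅, {42}, {43}, {41, 42}, {42, 43}, {41, 42, 43}}.
int(A) = ⋃ {U ∈ τ : U ⊆ A}. Opens contained in A: ∅, {41}, {41, 42}.
Taking the union of these: int(A) = {41, 42}.
cl(A) = ⋂ {C closed : A ⊆ C}. Closed sets containing A: {41, 42}, {41, 42, 43}.
Intersecting these: cl(A) = {41, 42}.
∂A = cl(A) ∖ int(A) = {41, 42} ∖ {41, 42} = ∅.


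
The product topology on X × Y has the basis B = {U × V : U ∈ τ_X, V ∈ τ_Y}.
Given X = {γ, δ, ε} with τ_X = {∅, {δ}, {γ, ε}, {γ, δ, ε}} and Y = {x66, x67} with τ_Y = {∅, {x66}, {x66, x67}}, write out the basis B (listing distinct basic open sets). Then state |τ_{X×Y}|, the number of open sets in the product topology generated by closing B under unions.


Basis B = {∅ × ∅, {δ} × {x66}, {γ, ε} × {x66}, {δ} × {x66, x67}, {γ, δ, ε} × {x66}, {γ, ε} × {x66, x67}, {γ, δ, ε} × {x66, x67}}; |τ_{X×Y}| = 9.

Enumerate products U × V with U ∈ τ_X, V ∈ τ_Y (deduplicated):
  ∅ × ∅ = {} (∅)
  {δ} × {x66} = {(δ,x66)}
  {γ, ε} × {x66} = {(γ,x66), (ε,x66)}
  {δ} × {x66, x67} = {(δ,x66), (δ,x67)}
  {γ, δ, ε} × {x66} = {(γ,x66), (δ,x66), (ε,x66)}
  {γ, ε} × {x66, x67} = {(γ,x66), (γ,x67), (ε,x66), (ε,x67)}
  {γ, δ, ε} × {x66, x67} = {(γ,x66), (γ,x67), (δ,x66), (δ,x67), (ε,x66), (ε,x67)}
These 7 distinct sets form the basis B.
Close under arbitrary unions to get τ_{X×Y}; counting gives |τ_{X×Y}| = 9.


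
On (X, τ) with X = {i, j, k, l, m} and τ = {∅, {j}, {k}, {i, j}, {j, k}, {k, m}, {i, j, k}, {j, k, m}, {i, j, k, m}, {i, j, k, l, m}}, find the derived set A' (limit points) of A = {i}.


A' = {l}

For each x ∈ X, list the open sets U ∈ τ with x ∈ U, then check whether U ∩ (A ∖ {x}) ≠ ∅ for every such U.
  x = i: open {i, j} ∋ x has {i, j} ∩ (A ∖ {i}) = ∅, so x is NOT a limit point.
  x = j: open {j} ∋ x has {j} ∩ (A ∖ {j}) = ∅, so x is NOT a limit point.
  x = k: open {k} ∋ x has {k} ∩ (A ∖ {k}) = ∅, so x is NOT a limit point.
  x = l: opens ∋ x are {i, j, k, l, m}; each meets A ∖ {l}, so x IS a limit point.
  x = m: open {k, m} ∋ x has {k, m} ∩ (A ∖ {m}) = ∅, so x is NOT a limit point.
Collecting: A' = {l}.


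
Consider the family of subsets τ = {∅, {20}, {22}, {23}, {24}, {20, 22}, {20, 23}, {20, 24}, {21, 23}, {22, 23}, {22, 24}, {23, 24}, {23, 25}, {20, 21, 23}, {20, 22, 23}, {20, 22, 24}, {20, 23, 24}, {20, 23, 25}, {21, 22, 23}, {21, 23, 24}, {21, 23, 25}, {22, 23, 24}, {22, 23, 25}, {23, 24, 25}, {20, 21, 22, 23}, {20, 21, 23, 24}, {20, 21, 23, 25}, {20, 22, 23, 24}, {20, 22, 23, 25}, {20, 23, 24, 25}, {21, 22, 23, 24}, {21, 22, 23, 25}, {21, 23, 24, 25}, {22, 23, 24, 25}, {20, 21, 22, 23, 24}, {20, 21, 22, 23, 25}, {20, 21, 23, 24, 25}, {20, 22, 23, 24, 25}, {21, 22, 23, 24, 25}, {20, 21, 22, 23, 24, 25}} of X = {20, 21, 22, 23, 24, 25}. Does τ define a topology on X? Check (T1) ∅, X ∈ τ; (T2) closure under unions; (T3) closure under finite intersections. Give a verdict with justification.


τ IS a topology on X.

Axiom (T1): ∅ ∈ τ? Yes; X ∈ τ? Yes.
Axiom (T2/T3): check pairwise unions and intersections of members of τ.
All pairwise intersections and unions checked — each lies in τ. Therefore τ satisfies (T1), (T2), (T3): it IS a topology on X.


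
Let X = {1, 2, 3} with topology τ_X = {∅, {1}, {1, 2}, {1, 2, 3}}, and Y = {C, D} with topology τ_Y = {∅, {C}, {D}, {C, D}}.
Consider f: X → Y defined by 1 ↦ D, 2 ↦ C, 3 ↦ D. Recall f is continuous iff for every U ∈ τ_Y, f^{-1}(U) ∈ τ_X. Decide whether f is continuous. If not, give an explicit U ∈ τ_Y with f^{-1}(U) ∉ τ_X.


f is NOT continuous.

Compute f^{-1}(U) for each U ∈ τ_Y:
  U = ∅: f^{-1}(U) = ∅ ∈ τ_X ✓.
  U = {C}: f^{-1}(U) = {2} ∉ τ_X ✗.
  U = {D}: f^{-1}(U) = {1, 3} ∉ τ_X ✗.
  U = {C, D}: f^{-1}(U) = {1, 2, 3} ∈ τ_X ✓.
Found U = {C} with f^{-1}(U) = {2} not in τ_X. Therefore f is NOT continuous.


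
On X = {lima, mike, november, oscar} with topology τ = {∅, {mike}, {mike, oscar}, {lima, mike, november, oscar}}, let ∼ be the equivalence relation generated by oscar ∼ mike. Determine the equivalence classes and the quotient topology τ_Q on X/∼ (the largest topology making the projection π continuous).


X/∼ = {[lima], [mike=oscar], [november]}; |τ_Q| = 3.

Equivalence classes: [lima], [mike=oscar], [november].
Quotient map π: X → X/∼ sends lima ↦ [lima], mike ↦ [mike=oscar], november ↦ [november], oscar ↦ [mike=oscar].
For each subset V ⊆ X/∼, compute π^{-1}(V) ⊆ X and check whether π^{-1}(V) ∈ τ. V is open in τ_Q iff π^{-1}(V) ∈ τ.
  V = {}: π^{-1}(V) = ∅ ∈ τ ✓.
  V = {[lima]}: π^{-1}(V) = {lima} ∉ τ ✗.
  V = {[mike=oscar]}: π^{-1}(V) = {mike, oscar} ∈ τ ✓.
  V = {[lima], [mike=oscar]}: π^{-1}(V) = {lima, mike, oscar} ∉ τ ✗.
  V = {[november]}: π^{-1}(V) = {november} ∉ τ ✗.
  V = {[lima], [november]}: π^{-1}(V) = {lima, november} ∉ τ ✗.
  V = {[mike=oscar], [november]}: π^{-1}(V) = {mike, november, oscar} ∉ τ ✗.
  V = {[lima], [mike=oscar], [november]}: π^{-1}(V) = {lima, mike, november, oscar} ∈ τ ✓.
Open sets in the quotient: τ_Q = {{}, {[mike=oscar]}, {[lima], [mike=oscar], [november]}} (3 elements).


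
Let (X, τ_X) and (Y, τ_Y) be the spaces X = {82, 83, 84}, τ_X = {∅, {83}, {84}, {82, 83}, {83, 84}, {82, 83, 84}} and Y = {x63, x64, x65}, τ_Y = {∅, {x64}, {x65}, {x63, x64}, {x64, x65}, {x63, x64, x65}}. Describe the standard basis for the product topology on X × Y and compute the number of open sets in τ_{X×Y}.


Basis B = {∅ × ∅, {83} × {x64}, {83} × {x65}, {84} × {x64}, {84} × {x65}, {82, 83} × {x64}, {82, 83} × {x65}, {83} × {x63, x64}, {83} × {x64, x65}, {83, 84} × {x64}, {83, 84} × {x65}, {84} × {x63, x64}, {84} × {x64, x65}, {82, 83, 84} × {x64}, {82, 83, 84} × {x65}, {83} × {x63, x64, x65}, {84} × {x63, x64, x65}, {82, 83} × {x63, x64}, {82, 83} × {x64, x65}, {83, 84} × {x63, x64}, {83, 84} × {x64, x65}, {82, 83} × {x63, x64, x65}, {82, 83, 84} × {x63, x64}, {82, 83, 84} × {x64, x65}, {83, 84} × {x63, x64, x65}, {82, 83, 84} × {x63, x64, x65}}; |τ_{X×Y}| = 108.

Enumerate products U × V with U ∈ τ_X, V ∈ τ_Y (deduplicated):
  ∅ × ∅ = {} (∅)
  {83} × {x64} = {(83,x64)}
  {83} × {x65} = {(83,x65)}
  {84} × {x64} = {(84,x64)}
  {84} × {x65} = {(84,x65)}
  {82, 83} × {x64} = {(82,x64), (83,x64)}
  {82, 83} × {x65} = {(82,x65), (83,x65)}
  {83} × {x63, x64} = {(83,x63), (83,x64)}
  {83} × {x64, x65} = {(83,x64), (83,x65)}
  {83, 84} × {x64} = {(83,x64), (84,x64)}
  {83, 84} × {x65} = {(83,x65), (84,x65)}
  {84} × {x63, x64} = {(84,x63), (84,x64)}
  {84} × {x64, x65} = {(84,x64), (84,x65)}
  {82, 83, 84} × {x64} = {(82,x64), (83,x64), (84,x64)}
  {82, 83, 84} × {x65} = {(82,x65), (83,x65), (84,x65)}
  {83} × {x63, x64, x65} = {(83,x63), (83,x64), (83,x65)}
  {84} × {x63, x64, x65} = {(84,x63), (84,x64), (84,x65)}
  {82, 83} × {x63, x64} = {(82,x63), (82,x64), (83,x63), (83,x64)}
  {82, 83} × {x64, x65} = {(82,x64), (82,x65), (83,x64), (83,x65)}
  {83, 84} × {x63, x64} = {(83,x63), (83,x64), (84,x63), (84,x64)}
  {83, 84} × {x64, x65} = {(83,x64), (83,x65), (84,x64), (84,x65)}
  {82, 83} × {x63, x64, x65} = {(82,x63), (82,x64), (82,x65), (83,x63), (83,x64), (83,x65)}
  {82, 83, 84} × {x63, x64} = {(82,x63), (82,x64), (83,x63), (83,x64), (84,x63), (84,x64)}
  {82, 83, 84} × {x64, x65} = {(82,x64), (82,x65), (83,x64), (83,x65), (84,x64), (84,x65)}
  {83, 84} × {x63, x64, x65} = {(83,x63), (83,x64), (83,x65), (84,x63), (84,x64), (84,x65)}
  {82, 83, 84} × {x63, x64, x65} = {(82,x63), (82,x64), (82,x65), (83,x63), (83,x64), (83,x65), (84,x63), (84,x64), (84,x65)}
These 26 distinct sets form the basis B.
Close under arbitrary unions to get τ_{X×Y}; counting gives |τ_{X×Y}| = 108.


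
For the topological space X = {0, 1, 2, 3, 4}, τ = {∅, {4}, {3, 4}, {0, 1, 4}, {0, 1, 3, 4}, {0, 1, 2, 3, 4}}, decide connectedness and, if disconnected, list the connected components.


(X, τ) is connected.

Find clopen sets (U ∈ τ with X ∖ U ∈ τ):
  U = ∅, X ∖ U = {0, 1, 2, 3, 4} — both open, so U is clopen.
  U = {0, 1, 2, 3, 4}, X ∖ U = ∅ — both open, so U is clopen.
Only trivial clopens (∅ and X) exist, so (X, τ) is connected.
Compute connected components by grouping points that agree on all clopens:
  component: {0, 1, 2, 3, 4}


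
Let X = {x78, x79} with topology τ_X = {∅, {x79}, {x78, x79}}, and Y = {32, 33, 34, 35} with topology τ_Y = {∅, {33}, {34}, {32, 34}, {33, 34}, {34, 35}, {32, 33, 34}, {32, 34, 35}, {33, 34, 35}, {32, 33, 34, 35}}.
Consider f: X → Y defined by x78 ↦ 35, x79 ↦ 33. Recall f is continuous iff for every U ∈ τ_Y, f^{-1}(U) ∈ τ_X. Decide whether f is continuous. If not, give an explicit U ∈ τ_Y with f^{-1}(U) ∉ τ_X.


f is NOT continuous.

Compute f^{-1}(U) for each U ∈ τ_Y:
  U = ∅: f^{-1}(U) = ∅ ∈ τ_X ✓.
  U = {33}: f^{-1}(U) = {x79} ∈ τ_X ✓.
  U = {34}: f^{-1}(U) = ∅ ∈ τ_X ✓.
  U = {32, 34}: f^{-1}(U) = ∅ ∈ τ_X ✓.
  U = {33, 34}: f^{-1}(U) = {x79} ∈ τ_X ✓.
  U = {34, 35}: f^{-1}(U) = {x78} ∉ τ_X ✗.
  U = {32, 33, 34}: f^{-1}(U) = {x79} ∈ τ_X ✓.
  U = {32, 34, 35}: f^{-1}(U) = {x78} ∉ τ_X ✗.
  U = {33, 34, 35}: f^{-1}(U) = {x78, x79} ∈ τ_X ✓.
  U = {32, 33, 34, 35}: f^{-1}(U) = {x78, x79} ∈ τ_X ✓.
Found U = {34, 35} with f^{-1}(U) = {x78} not in τ_X. Therefore f is NOT continuous.


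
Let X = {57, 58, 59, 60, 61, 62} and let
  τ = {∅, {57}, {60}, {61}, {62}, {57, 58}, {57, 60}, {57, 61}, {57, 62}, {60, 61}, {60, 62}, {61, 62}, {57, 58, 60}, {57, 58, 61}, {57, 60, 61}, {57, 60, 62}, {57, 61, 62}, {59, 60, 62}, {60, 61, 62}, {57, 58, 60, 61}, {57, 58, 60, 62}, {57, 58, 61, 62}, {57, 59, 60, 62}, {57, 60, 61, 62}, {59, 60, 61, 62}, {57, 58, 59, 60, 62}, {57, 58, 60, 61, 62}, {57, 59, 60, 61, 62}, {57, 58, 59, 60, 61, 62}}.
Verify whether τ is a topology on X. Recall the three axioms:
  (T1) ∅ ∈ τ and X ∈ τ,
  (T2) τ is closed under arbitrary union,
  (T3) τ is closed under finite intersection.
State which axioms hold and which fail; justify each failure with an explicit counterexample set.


τ is NOT a topology on X.

Axiom (T1): ∅ ∈ τ? Yes; X ∈ τ? Yes.
Axiom (T2/T3): check pairwise unions and intersections of members of τ.
Counterexample for (T2): {62} ∪ {57, 58} = {57, 58, 62} ∉ τ. Therefore τ is NOT a topology.


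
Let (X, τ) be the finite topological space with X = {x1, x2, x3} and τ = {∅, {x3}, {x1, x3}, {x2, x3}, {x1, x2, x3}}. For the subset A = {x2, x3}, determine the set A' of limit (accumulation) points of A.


A' = {x1, x2}

For each x ∈ X, list the open sets U ∈ τ with x ∈ U, then check whether U ∩ (A ∖ {x}) ≠ ∅ for every such U.
  x = x1: opens ∋ x are {x1, x3}, {x1, x2, x3}; each meets A ∖ {x1}, so x IS a limit point.
  x = x2: opens ∋ x are {x2, x3}, {x1, x2, x3}; each meets A ∖ {x2}, so x IS a limit point.
  x = x3: open {x3} ∋ x has {x3} ∩ (A ∖ {x3}) = ∅, so x is NOT a limit point.
Collecting: A' = {x1, x2}.


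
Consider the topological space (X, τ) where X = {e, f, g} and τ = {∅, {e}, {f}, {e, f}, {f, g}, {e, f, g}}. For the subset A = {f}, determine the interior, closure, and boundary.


int(A) = {f}, cl(A) = {f, g}, ∂A = {g}.

Closed sets in (X, τ) are complements of opens:
  closed(X, τ) = {∅, {e}, {g}, {e, g}, {f, g}, {e, f, g}}.
int(A) = ⋃ {U ∈ τ : U ⊆ A}. Opens contained in A: ∅, {f}.
Taking the union of these: int(A) = {f}.
cl(A) = ⋂ {C closed : A ⊆ C}. Closed sets containing A: {f, g}, {e, f, g}.
Intersecting these: cl(A) = {f, g}.
∂A = cl(A) ∖ int(A) = {f, g} ∖ {f} = {g}.


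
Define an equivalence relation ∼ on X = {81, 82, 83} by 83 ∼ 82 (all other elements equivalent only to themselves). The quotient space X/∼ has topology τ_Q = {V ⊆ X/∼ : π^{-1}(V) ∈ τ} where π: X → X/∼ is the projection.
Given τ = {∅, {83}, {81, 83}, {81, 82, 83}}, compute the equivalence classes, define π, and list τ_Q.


X/∼ = {[81], [82=83]}; |τ_Q| = 2.

Equivalence classes: [81], [82=83].
Quotient map π: X → X/∼ sends 81 ↦ [81], 82 ↦ [82=83], 83 ↦ [82=83].
For each subset V ⊆ X/∼, compute π^{-1}(V) ⊆ X and check whether π^{-1}(V) ∈ τ. V is open in τ_Q iff π^{-1}(V) ∈ τ.
  V = {}: π^{-1}(V) = ∅ ∈ τ ✓.
  V = {[81]}: π^{-1}(V) = {81} ∉ τ ✗.
  V = {[82=83]}: π^{-1}(V) = {82, 83} ∉ τ ✗.
  V = {[81], [82=83]}: π^{-1}(V) = {81, 82, 83} ∈ τ ✓.
Open sets in the quotient: τ_Q = {{}, {[81], [82=83]}} (2 elements).


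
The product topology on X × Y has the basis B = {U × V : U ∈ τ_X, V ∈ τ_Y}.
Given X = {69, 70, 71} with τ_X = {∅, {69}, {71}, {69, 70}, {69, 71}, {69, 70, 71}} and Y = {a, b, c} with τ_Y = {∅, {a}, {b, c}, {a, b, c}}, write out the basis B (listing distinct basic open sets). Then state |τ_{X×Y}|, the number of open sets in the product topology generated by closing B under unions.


Basis B = {∅ × ∅, {69} × {a}, {71} × {a}, {69, 70} × {a}, {69, 71} × {a}, {69} × {b, c}, {71} × {b, c}, {69} × {a, b, c}, {69, 70, 71} × {a}, {71} × {a, b, c}, {69, 70} × {b, c}, {69, 71} × {b, c}, {69, 70} × {a, b, c}, {69, 71} × {a, b, c}, {69, 70, 71} × {b, c}, {69, 70, 71} × {a, b, c}}; |τ_{X×Y}| = 36.

Enumerate products U × V with U ∈ τ_X, V ∈ τ_Y (deduplicated):
  ∅ × ∅ = {} (∅)
  {69} × {a} = {(69,a)}
  {71} × {a} = {(71,a)}
  {69, 70} × {a} = {(69,a), (70,a)}
  {69, 71} × {a} = {(69,a), (71,a)}
  {69} × {b, c} = {(69,b), (69,c)}
  {71} × {b, c} = {(71,b), (71,c)}
  {69} × {a, b, c} = {(69,a), (69,b), (69,c)}
  {69, 70, 71} × {a} = {(69,a), (70,a), (71,a)}
  {71} × {a, b, c} = {(71,a), (71,b), (71,c)}
  {69, 70} × {b, c} = {(69,b), (69,c), (70,b), (70,c)}
  {69, 71} × {b, c} = {(69,b), (69,c), (71,b), (71,c)}
  {69, 70} × {a, b, c} = {(69,a), (69,b), (69,c), (70,a), (70,b), (70,c)}
  {69, 71} × {a, b, c} = {(69,a), (69,b), (69,c), (71,a), (71,b), (71,c)}
  {69, 70, 71} × {b, c} = {(69,b), (69,c), (70,b), (70,c), (71,b), (71,c)}
  {69, 70, 71} × {a, b, c} = {(69,a), (69,b), (69,c), (70,a), (70,b), (70,c), (71,a), (71,b), (71,c)}
These 16 distinct sets form the basis B.
Close under arbitrary unions to get τ_{X×Y}; counting gives |τ_{X×Y}| = 36.


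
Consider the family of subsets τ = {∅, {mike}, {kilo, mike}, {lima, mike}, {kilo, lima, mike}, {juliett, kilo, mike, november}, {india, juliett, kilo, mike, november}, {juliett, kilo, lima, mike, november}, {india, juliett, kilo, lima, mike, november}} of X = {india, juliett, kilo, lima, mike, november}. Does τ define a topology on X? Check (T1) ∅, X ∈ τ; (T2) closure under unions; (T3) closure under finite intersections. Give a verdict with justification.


τ IS a topology on X.

Axiom (T1): ∅ ∈ τ? Yes; X ∈ τ? Yes.
Axiom (T2/T3): check pairwise unions and intersections of members of τ.
All pairwise intersections and unions checked — each lies in τ. Therefore τ satisfies (T1), (T2), (T3): it IS a topology on X.


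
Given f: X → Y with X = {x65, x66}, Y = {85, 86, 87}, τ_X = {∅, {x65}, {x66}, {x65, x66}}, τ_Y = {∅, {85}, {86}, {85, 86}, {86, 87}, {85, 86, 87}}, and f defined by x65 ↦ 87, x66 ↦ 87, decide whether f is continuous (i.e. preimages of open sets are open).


f IS continuous.

Compute f^{-1}(U) for each U ∈ τ_Y:
  U = ∅: f^{-1}(U) = ∅ ∈ τ_X ✓.
  U = {85}: f^{-1}(U) = ∅ ∈ τ_X ✓.
  U = {86}: f^{-1}(U) = ∅ ∈ τ_X ✓.
  U = {85, 86}: f^{-1}(U) = ∅ ∈ τ_X ✓.
  U = {86, 87}: f^{-1}(U) = {x65, x66} ∈ τ_X ✓.
  U = {85, 86, 87}: f^{-1}(U) = {x65, x66} ∈ τ_X ✓.
Every preimage lies in τ_X, so f IS continuous.


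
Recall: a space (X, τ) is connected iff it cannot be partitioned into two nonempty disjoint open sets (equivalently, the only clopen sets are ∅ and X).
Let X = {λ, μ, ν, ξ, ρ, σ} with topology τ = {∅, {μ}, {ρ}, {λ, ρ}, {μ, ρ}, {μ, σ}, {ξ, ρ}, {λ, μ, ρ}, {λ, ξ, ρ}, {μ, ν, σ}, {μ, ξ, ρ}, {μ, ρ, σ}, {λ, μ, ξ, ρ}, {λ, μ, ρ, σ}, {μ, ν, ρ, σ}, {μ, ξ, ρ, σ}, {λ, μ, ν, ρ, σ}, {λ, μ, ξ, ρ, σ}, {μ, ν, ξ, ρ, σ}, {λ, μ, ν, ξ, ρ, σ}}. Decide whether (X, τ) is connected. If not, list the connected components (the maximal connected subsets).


(X, τ) is disconnected; components = [{λ, ξ, ρ}, {μ, ν, σ}].

Find clopen sets (U ∈ τ with X ∖ U ∈ τ):
  U = ∅, X ∖ U = {λ, μ, ν, ξ, ρ, σ} — both open, so U is clopen.
  U = {λ, ξ, ρ}, X ∖ U = {μ, ν, σ} — both open, so U is clopen.
  U = {μ, ν, σ}, X ∖ U = {λ, ξ, ρ} — both open, so U is clopen.
  U = {λ, μ, ν, ξ, ρ, σ}, X ∖ U = ∅ — both open, so U is clopen.
Nontrivial clopen(s) exist: e.g. {λ, ξ, ρ}. So (X, τ) is disconnected.
Compute connected components by grouping points that agree on all clopens:
  component: {λ, ξ, ρ}
  component: {μ, ν, σ}


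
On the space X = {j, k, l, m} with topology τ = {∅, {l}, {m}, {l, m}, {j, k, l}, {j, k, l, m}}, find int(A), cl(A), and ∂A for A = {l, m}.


int(A) = {l, m}, cl(A) = {j, k, l, m}, ∂A = {j, k}.

Closed sets in (X, τ) are complements of opens:
  closed(X, τ) = {∅, {m}, {j, k}, {j, k, l}, {j, k, m}, {j, k, l, m}}.
int(A) = ⋃ {U ∈ τ : U ⊆ A}. Opens contained in A: ∅, {l}, {m}, {l, m}.
Taking the union of these: int(A) = {l, m}.
cl(A) = ⋂ {C closed : A ⊆ C}. Closed sets containing A: {j, k, l, m}.
Intersecting these: cl(A) = {j, k, l, m}.
∂A = cl(A) ∖ int(A) = {j, k, l, m} ∖ {l, m} = {j, k}.


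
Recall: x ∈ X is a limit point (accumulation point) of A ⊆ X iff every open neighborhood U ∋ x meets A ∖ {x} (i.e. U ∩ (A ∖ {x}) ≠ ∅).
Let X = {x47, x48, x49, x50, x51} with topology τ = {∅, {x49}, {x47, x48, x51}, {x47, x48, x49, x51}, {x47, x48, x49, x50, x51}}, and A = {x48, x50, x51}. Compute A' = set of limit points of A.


A' = {x47, x48, x50, x51}

For each x ∈ X, list the open sets U ∈ τ with x ∈ U, then check whether U ∩ (A ∖ {x}) ≠ ∅ for every such U.
  x = x47: opens ∋ x are {x47, x48, x51}, {x47, x48, x49, x51}, {x47, x48, x49, x50, x51}; each meets A ∖ {x47}, so x IS a limit point.
  x = x48: opens ∋ x are {x47, x48, x51}, {x47, x48, x49, x51}, {x47, x48, x49, x50, x51}; each meets A ∖ {x48}, so x IS a limit point.
  x = x49: open {x49} ∋ x has {x49} ∩ (A ∖ {x49}) = ∅, so x is NOT a limit point.
  x = x50: opens ∋ x are {x47, x48, x49, x50, x51}; each meets A ∖ {x50}, so x IS a limit point.
  x = x51: opens ∋ x are {x47, x48, x51}, {x47, x48, x49, x51}, {x47, x48, x49, x50, x51}; each meets A ∖ {x51}, so x IS a limit point.
Collecting: A' = {x47, x48, x50, x51}.


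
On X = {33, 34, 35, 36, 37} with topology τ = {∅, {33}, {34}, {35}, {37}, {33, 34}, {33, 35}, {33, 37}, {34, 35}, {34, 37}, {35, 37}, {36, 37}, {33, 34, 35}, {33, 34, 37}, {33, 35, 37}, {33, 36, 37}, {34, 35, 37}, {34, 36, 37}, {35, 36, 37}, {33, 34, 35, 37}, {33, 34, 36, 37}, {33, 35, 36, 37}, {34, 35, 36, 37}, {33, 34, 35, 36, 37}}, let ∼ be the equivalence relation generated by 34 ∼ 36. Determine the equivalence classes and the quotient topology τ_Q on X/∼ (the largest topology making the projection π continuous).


X/∼ = {[33], [34=36], [35], [37]}; |τ_Q| = 12.

Equivalence classes: [33], [34=36], [35], [37].
Quotient map π: X → X/∼ sends 33 ↦ [33], 34 ↦ [34=36], 35 ↦ [35], 36 ↦ [34=36], 37 ↦ [37].
For each subset V ⊆ X/∼, compute π^{-1}(V) ⊆ X and check whether π^{-1}(V) ∈ τ. V is open in τ_Q iff π^{-1}(V) ∈ τ.
  V = {}: π^{-1}(V) = ∅ ∈ τ ✓.
  V = {[33]}: π^{-1}(V) = {33} ∈ τ ✓.
  V = {[34=36]}: π^{-1}(V) = {34, 36} ∉ τ ✗.
  V = {[33], [34=36]}: π^{-1}(V) = {33, 34, 36} ∉ τ ✗.
  V = {[35]}: π^{-1}(V) = {35} ∈ τ ✓.
  V = {[33], [35]}: π^{-1}(V) = {33, 35} ∈ τ ✓.
  V = {[34=36], [35]}: π^{-1}(V) = {34, 35, 36} ∉ τ ✗.
  V = {[33], [34=36], [35]}: π^{-1}(V) = {33, 34, 35, 36} ∉ τ ✗.
  V = {[37]}: π^{-1}(V) = {37} ∈ τ ✓.
  V = {[33], [37]}: π^{-1}(V) = {33, 37} ∈ τ ✓.
  V = {[34=36], [37]}: π^{-1}(V) = {34, 36, 37} ∈ τ ✓.
  V = {[33], [34=36], [37]}: π^{-1}(V) = {33, 34, 36, 37} ∈ τ ✓.
  V = {[35], [37]}: π^{-1}(V) = {35, 37} ∈ τ ✓.
  V = {[33], [35], [37]}: π^{-1}(V) = {33, 35, 37} ∈ τ ✓.
  V = {[34=36], [35], [37]}: π^{-1}(V) = {34, 35, 36, 37} ∈ τ ✓.
  V = {[33], [34=36], [35], [37]}: π^{-1}(V) = {33, 34, 35, 36, 37} ∈ τ ✓.
Open sets in the quotient: τ_Q = {{}, {[33]}, {[35]}, {[33], [35]}, {[37]}, {[33], [37]}, {[34=36], [37]}, {[33], [34=36], [37]}, {[35], [37]}, {[33], [35], [37]}, {[34=36], [35], [37]}, {[33], [34=36], [35], [37]}} (12 elements).


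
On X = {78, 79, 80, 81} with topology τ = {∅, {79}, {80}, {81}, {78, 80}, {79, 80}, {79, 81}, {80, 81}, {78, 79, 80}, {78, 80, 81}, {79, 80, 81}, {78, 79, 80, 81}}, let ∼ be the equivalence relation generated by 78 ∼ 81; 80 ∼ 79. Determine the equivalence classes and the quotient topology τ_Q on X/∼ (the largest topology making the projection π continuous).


X/∼ = {[78=81], [79=80]}; |τ_Q| = 3.

Equivalence classes: [78=81], [79=80].
Quotient map π: X → X/∼ sends 78 ↦ [78=81], 79 ↦ [79=80], 80 ↦ [79=80], 81 ↦ [78=81].
For each subset V ⊆ X/∼, compute π^{-1}(V) ⊆ X and check whether π^{-1}(V) ∈ τ. V is open in τ_Q iff π^{-1}(V) ∈ τ.
  V = {}: π^{-1}(V) = ∅ ∈ τ ✓.
  V = {[78=81]}: π^{-1}(V) = {78, 81} ∉ τ ✗.
  V = {[79=80]}: π^{-1}(V) = {79, 80} ∈ τ ✓.
  V = {[78=81], [79=80]}: π^{-1}(V) = {78, 79, 80, 81} ∈ τ ✓.
Open sets in the quotient: τ_Q = {{}, {[79=80]}, {[78=81], [79=80]}} (3 elements).


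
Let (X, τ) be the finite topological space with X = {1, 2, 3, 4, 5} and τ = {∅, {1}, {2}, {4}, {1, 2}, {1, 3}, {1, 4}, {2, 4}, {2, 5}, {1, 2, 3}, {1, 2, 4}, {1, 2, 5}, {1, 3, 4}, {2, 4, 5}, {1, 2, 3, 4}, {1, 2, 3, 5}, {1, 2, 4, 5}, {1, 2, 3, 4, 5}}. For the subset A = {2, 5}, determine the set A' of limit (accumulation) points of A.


A' = {5}

For each x ∈ X, list the open sets U ∈ τ with x ∈ U, then check whether U ∩ (A ∖ {x}) ≠ ∅ for every such U.
  x = 1: open {1} ∋ x has {1} ∩ (A ∖ {1}) = ∅, so x is NOT a limit point.
  x = 2: open {2} ∋ x has {2} ∩ (A ∖ {2}) = ∅, so x is NOT a limit point.
  x = 3: open {1, 3} ∋ x has {1, 3} ∩ (A ∖ {3}) = ∅, so x is NOT a limit point.
  x = 4: open {4} ∋ x has {4} ∩ (A ∖ {4}) = ∅, so x is NOT a limit point.
  x = 5: opens ∋ x are {2, 5}, {1, 2, 5}, {2, 4, 5}, {1, 2, 3, 5}, {1, 2, 4, 5}, {1, 2, 3, 4, 5}; each meets A ∖ {5}, so x IS a limit point.
Collecting: A' = {5}.


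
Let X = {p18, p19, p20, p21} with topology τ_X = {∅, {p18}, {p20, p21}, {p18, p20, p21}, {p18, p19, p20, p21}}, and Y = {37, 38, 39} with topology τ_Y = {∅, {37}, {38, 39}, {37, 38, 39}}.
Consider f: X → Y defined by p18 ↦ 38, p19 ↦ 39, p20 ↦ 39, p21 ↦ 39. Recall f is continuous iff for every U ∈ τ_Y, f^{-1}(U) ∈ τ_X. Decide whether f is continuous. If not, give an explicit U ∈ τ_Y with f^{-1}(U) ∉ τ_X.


f IS continuous.

Compute f^{-1}(U) for each U ∈ τ_Y:
  U = ∅: f^{-1}(U) = ∅ ∈ τ_X ✓.
  U = {37}: f^{-1}(U) = ∅ ∈ τ_X ✓.
  U = {38, 39}: f^{-1}(U) = {p18, p19, p20, p21} ∈ τ_X ✓.
  U = {37, 38, 39}: f^{-1}(U) = {p18, p19, p20, p21} ∈ τ_X ✓.
Every preimage lies in τ_X, so f IS continuous.


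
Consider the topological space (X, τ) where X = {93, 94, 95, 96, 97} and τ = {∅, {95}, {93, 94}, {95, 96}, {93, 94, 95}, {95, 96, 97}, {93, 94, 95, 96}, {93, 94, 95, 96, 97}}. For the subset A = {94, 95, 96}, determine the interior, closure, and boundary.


int(A) = {95, 96}, cl(A) = {93, 94, 95, 96, 97}, ∂A = {93, 94, 97}.

Closed sets in (X, τ) are complements of opens:
  closed(X, τ) = {∅, {97}, {93, 94}, {96, 97}, {93, 94, 97}, {95, 96, 97}, {93, 94, 96, 97}, {93, 94, 95, 96, 97}}.
int(A) = ⋃ {U ∈ τ : U ⊆ A}. Opens contained in A: ∅, {95}, {95, 96}.
Taking the union of these: int(A) = {95, 96}.
cl(A) = ⋂ {C closed : A ⊆ C}. Closed sets containing A: {93, 94, 95, 96, 97}.
Intersecting these: cl(A) = {93, 94, 95, 96, 97}.
∂A = cl(A) ∖ int(A) = {93, 94, 95, 96, 97} ∖ {95, 96} = {93, 94, 97}.


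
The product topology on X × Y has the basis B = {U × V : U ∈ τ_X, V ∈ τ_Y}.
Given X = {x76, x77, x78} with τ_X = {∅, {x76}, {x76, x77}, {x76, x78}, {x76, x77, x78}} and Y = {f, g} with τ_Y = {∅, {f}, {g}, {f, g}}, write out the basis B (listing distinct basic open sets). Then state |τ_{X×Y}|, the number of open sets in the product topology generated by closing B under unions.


Basis B = {∅ × ∅, {x76} × {f}, {x76} × {g}, {x76} × {f, g}, {x76, x77} × {f}, {x76, x78} × {f}, {x76, x77} × {g}, {x76, x78} × {g}, {x76, x77, x78} × {f}, {x76, x77, x78} × {g}, {x76, x77} × {f, g}, {x76, x78} × {f, g}, {x76, x77, x78} × {f, g}}; |τ_{X×Y}| = 25.

Enumerate products U × V with U ∈ τ_X, V ∈ τ_Y (deduplicated):
  ∅ × ∅ = {} (∅)
  {x76} × {f} = {(x76,f)}
  {x76} × {g} = {(x76,g)}
  {x76} × {f, g} = {(x76,f), (x76,g)}
  {x76, x77} × {f} = {(x76,f), (x77,f)}
  {x76, x78} × {f} = {(x76,f), (x78,f)}
  {x76, x77} × {g} = {(x76,g), (x77,g)}
  {x76, x78} × {g} = {(x76,g), (x78,g)}
  {x76, x77, x78} × {f} = {(x76,f), (x77,f), (x78,f)}
  {x76, x77, x78} × {g} = {(x76,g), (x77,g), (x78,g)}
  {x76, x77} × {f, g} = {(x76,f), (x76,g), (x77,f), (x77,g)}
  {x76, x78} × {f, g} = {(x76,f), (x76,g), (x78,f), (x78,g)}
  {x76, x77, x78} × {f, g} = {(x76,f), (x76,g), (x77,f), (x77,g), (x78,f), (x78,g)}
These 13 distinct sets form the basis B.
Close under arbitrary unions to get τ_{X×Y}; counting gives |τ_{X×Y}| = 25.


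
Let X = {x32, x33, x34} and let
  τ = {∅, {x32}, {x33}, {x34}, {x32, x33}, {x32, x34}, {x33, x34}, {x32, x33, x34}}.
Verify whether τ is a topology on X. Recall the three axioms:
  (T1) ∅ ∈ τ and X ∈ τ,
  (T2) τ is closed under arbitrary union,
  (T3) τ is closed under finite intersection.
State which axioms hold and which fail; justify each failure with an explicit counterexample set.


τ IS a topology on X.

Axiom (T1): ∅ ∈ τ? Yes; X ∈ τ? Yes.
Axiom (T2/T3): check pairwise unions and intersections of members of τ.
All pairwise intersections and unions checked — each lies in τ. Therefore τ satisfies (T1), (T2), (T3): it IS a topology on X.


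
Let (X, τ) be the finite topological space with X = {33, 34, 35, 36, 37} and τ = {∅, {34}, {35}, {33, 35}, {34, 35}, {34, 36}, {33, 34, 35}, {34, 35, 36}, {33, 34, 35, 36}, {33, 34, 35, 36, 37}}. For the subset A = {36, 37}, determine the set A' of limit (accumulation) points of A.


A' = {37}

For each x ∈ X, list the open sets U ∈ τ with x ∈ U, then check whether U ∩ (A ∖ {x}) ≠ ∅ for every such U.
  x = 33: open {33, 35} ∋ x has {33, 35} ∩ (A ∖ {33}) = ∅, so x is NOT a limit point.
  x = 34: open {34} ∋ x has {34} ∩ (A ∖ {34}) = ∅, so x is NOT a limit point.
  x = 35: open {35} ∋ x has {35} ∩ (A ∖ {35}) = ∅, so x is NOT a limit point.
  x = 36: open {34, 36} ∋ x has {34, 36} ∩ (A ∖ {36}) = ∅, so x is NOT a limit point.
  x = 37: opens ∋ x are {33, 34, 35, 36, 37}; each meets A ∖ {37}, so x IS a limit point.
Collecting: A' = {37}.


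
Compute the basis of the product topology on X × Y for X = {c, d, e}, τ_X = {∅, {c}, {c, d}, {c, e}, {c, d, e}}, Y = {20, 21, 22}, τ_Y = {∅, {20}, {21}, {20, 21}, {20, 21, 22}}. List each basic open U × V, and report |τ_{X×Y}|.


Basis B = {∅ × ∅, {c} × {20}, {c} × {21}, {c} × {20, 21}, {c, d} × {20}, {c, e} × {20}, {c, d} × {21}, {c, e} × {21}, {c} × {20, 21, 22}, {c, d, e} × {20}, {c, d, e} × {21}, {c, d} × {20, 21}, {c, e} × {20, 21}, {c, d} × {20, 21, 22}, {c, e} × {20, 21, 22}, {c, d, e} × {20, 21}, {c, d, e} × {20, 21, 22}}; |τ_{X×Y}| = 50.

Enumerate products U × V with U ∈ τ_X, V ∈ τ_Y (deduplicated):
  ∅ × ∅ = {} (∅)
  {c} × {20} = {(c,20)}
  {c} × {21} = {(c,21)}
  {c} × {20, 21} = {(c,20), (c,21)}
  {c, d} × {20} = {(c,20), (d,20)}
  {c, e} × {20} = {(c,20), (e,20)}
  {c, d} × {21} = {(c,21), (d,21)}
  {c, e} × {21} = {(c,21), (e,21)}
  {c} × {20, 21, 22} = {(c,20), (c,21), (c,22)}
  {c, d, e} × {20} = {(c,20), (d,20), (e,20)}
  {c, d, e} × {21} = {(c,21), (d,21), (e,21)}
  {c, d} × {20, 21} = {(c,20), (c,21), (d,20), (d,21)}
  {c, e} × {20, 21} = {(c,20), (c,21), (e,20), (e,21)}
  {c, d} × {20, 21, 22} = {(c,20), (c,21), (c,22), (d,20), (d,21), (d,22)}
  {c, e} × {20, 21, 22} = {(c,20), (c,21), (c,22), (e,20), (e,21), (e,22)}
  {c, d, e} × {20, 21} = {(c,20), (c,21), (d,20), (d,21), (e,20), (e,21)}
  {c, d, e} × {20, 21, 22} = {(c,20), (c,21), (c,22), (d,20), (d,21), (d,22), (e,20), (e,21), (e,22)}
These 17 distinct sets form the basis B.
Close under arbitrary unions to get τ_{X×Y}; counting gives |τ_{X×Y}| = 50.


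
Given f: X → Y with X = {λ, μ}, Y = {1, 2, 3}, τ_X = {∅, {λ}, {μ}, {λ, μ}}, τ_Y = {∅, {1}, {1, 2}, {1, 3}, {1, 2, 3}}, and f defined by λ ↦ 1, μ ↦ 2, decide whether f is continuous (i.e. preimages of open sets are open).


f IS continuous.

Compute f^{-1}(U) for each U ∈ τ_Y:
  U = ∅: f^{-1}(U) = ∅ ∈ τ_X ✓.
  U = {1}: f^{-1}(U) = {λ} ∈ τ_X ✓.
  U = {1, 2}: f^{-1}(U) = {λ, μ} ∈ τ_X ✓.
  U = {1, 3}: f^{-1}(U) = {λ} ∈ τ_X ✓.
  U = {1, 2, 3}: f^{-1}(U) = {λ, μ} ∈ τ_X ✓.
Every preimage lies in τ_X, so f IS continuous.


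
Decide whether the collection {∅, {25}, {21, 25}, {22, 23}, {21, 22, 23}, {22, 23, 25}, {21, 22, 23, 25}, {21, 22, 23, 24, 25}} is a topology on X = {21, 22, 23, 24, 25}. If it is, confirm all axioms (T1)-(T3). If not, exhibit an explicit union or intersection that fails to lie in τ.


τ is NOT a topology on X.

Axiom (T1): ∅ ∈ τ? Yes; X ∈ τ? Yes.
Axiom (T2/T3): check pairwise unions and intersections of members of τ.
Counterexample for (T3): {21, 25} ∩ {21, 22, 23} = {21} ∉ τ. Therefore τ is NOT a topology.


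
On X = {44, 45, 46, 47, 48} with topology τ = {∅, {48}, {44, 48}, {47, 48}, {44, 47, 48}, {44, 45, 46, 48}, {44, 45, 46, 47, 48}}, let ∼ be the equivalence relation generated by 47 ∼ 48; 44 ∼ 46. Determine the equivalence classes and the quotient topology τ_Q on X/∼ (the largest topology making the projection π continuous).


X/∼ = {[44=46], [45], [47=48]}; |τ_Q| = 3.

Equivalence classes: [44=46], [45], [47=48].
Quotient map π: X → X/∼ sends 44 ↦ [44=46], 45 ↦ [45], 46 ↦ [44=46], 47 ↦ [47=48], 48 ↦ [47=48].
For each subset V ⊆ X/∼, compute π^{-1}(V) ⊆ X and check whether π^{-1}(V) ∈ τ. V is open in τ_Q iff π^{-1}(V) ∈ τ.
  V = {}: π^{-1}(V) = ∅ ∈ τ ✓.
  V = {[44=46]}: π^{-1}(V) = {44, 46} ∉ τ ✗.
  V = {[45]}: π^{-1}(V) = {45} ∉ τ ✗.
  V = {[44=46], [45]}: π^{-1}(V) = {44, 45, 46} ∉ τ ✗.
  V = {[47=48]}: π^{-1}(V) = {47, 48} ∈ τ ✓.
  V = {[44=46], [47=48]}: π^{-1}(V) = {44, 46, 47, 48} ∉ τ ✗.
  V = {[45], [47=48]}: π^{-1}(V) = {45, 47, 48} ∉ τ ✗.
  V = {[44=46], [45], [47=48]}: π^{-1}(V) = {44, 45, 46, 47, 48} ∈ τ ✓.
Open sets in the quotient: τ_Q = {{}, {[47=48]}, {[44=46], [45], [47=48]}} (3 elements).


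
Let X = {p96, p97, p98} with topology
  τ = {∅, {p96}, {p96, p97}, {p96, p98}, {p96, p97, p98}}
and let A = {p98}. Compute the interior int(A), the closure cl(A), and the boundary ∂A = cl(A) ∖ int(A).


int(A) = ∅, cl(A) = {p98}, ∂A = {p98}.

Closed sets in (X, τ) are complements of opens:
  closed(X, τ) = {∅, {p97}, {p98}, {p97, p98}, {p96, p97, p98}}.
int(A) = ⋃ {U ∈ τ : U ⊆ A}. Opens contained in A: ∅.
Taking the union of these: int(A) = ∅.
cl(A) = ⋂ {C closed : A ⊆ C}. Closed sets containing A: {p98}, {p97, p98}, {p96, p97, p98}.
Intersecting these: cl(A) = {p98}.
∂A = cl(A) ∖ int(A) = {p98} ∖ ∅ = {p98}.


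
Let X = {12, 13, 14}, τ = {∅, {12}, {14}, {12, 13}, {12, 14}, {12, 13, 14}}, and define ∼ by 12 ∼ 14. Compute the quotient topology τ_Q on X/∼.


X/∼ = {[12=14], [13]}; |τ_Q| = 3.

Equivalence classes: [12=14], [13].
Quotient map π: X → X/∼ sends 12 ↦ [12=14], 13 ↦ [13], 14 ↦ [12=14].
For each subset V ⊆ X/∼, compute π^{-1}(V) ⊆ X and check whether π^{-1}(V) ∈ τ. V is open in τ_Q iff π^{-1}(V) ∈ τ.
  V = {}: π^{-1}(V) = ∅ ∈ τ ✓.
  V = {[12=14]}: π^{-1}(V) = {12, 14} ∈ τ ✓.
  V = {[13]}: π^{-1}(V) = {13} ∉ τ ✗.
  V = {[12=14], [13]}: π^{-1}(V) = {12, 13, 14} ∈ τ ✓.
Open sets in the quotient: τ_Q = {{}, {[12=14]}, {[12=14], [13]}} (3 elements).


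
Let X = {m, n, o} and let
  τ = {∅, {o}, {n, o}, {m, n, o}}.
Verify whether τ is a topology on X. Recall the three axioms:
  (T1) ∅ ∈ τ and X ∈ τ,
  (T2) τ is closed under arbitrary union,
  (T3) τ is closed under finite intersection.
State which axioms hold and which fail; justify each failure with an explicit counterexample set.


τ IS a topology on X.

Axiom (T1): ∅ ∈ τ? Yes; X ∈ τ? Yes.
Axiom (T2/T3): check pairwise unions and intersections of members of τ.
All pairwise intersections and unions checked — each lies in τ. Therefore τ satisfies (T1), (T2), (T3): it IS a topology on X.


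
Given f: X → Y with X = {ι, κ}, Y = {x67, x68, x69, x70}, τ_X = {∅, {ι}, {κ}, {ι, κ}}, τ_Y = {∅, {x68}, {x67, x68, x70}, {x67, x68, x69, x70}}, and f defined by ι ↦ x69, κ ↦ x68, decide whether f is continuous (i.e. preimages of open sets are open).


f IS continuous.

Compute f^{-1}(U) for each U ∈ τ_Y:
  U = ∅: f^{-1}(U) = ∅ ∈ τ_X ✓.
  U = {x68}: f^{-1}(U) = {κ} ∈ τ_X ✓.
  U = {x67, x68, x70}: f^{-1}(U) = {κ} ∈ τ_X ✓.
  U = {x67, x68, x69, x70}: f^{-1}(U) = {ι, κ} ∈ τ_X ✓.
Every preimage lies in τ_X, so f IS continuous.


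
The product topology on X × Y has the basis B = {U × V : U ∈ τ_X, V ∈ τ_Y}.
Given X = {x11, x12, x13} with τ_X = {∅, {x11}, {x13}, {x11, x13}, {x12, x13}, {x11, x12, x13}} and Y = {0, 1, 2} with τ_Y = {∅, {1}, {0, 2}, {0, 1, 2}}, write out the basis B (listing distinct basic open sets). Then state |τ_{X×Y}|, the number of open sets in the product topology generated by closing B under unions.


Basis B = {∅ × ∅, {x11} × {1}, {x13} × {1}, {x11} × {0, 2}, {x11, x13} × {1}, {x12, x13} × {1}, {x13} × {0, 2}, {x11} × {0, 1, 2}, {x11, x12, x13} × {1}, {x13} × {0, 1, 2}, {x11, x13} × {0, 2}, {x12, x13} × {0, 2}, {x11, x13} × {0, 1, 2}, {x11, x12, x13} × {0, 2}, {x12, x13} × {0, 1, 2}, {x11, x12, x13} × {0, 1, 2}}; |τ_{X×Y}| = 36.

Enumerate products U × V with U ∈ τ_X, V ∈ τ_Y (deduplicated):
  ∅ × ∅ = {} (∅)
  {x11} × {1} = {(x11,1)}
  {x13} × {1} = {(x13,1)}
  {x11} × {0, 2} = {(x11,0), (x11,2)}
  {x11, x13} × {1} = {(x11,1), (x13,1)}
  {x12, x13} × {1} = {(x12,1), (x13,1)}
  {x13} × {0, 2} = {(x13,0), (x13,2)}
  {x11} × {0, 1, 2} = {(x11,0), (x11,1), (x11,2)}
  {x11, x12, x13} × {1} = {(x11,1), (x12,1), (x13,1)}
  {x13} × {0, 1, 2} = {(x13,0), (x13,1), (x13,2)}
  {x11, x13} × {0, 2} = {(x11,0), (x11,2), (x13,0), (x13,2)}
  {x12, x13} × {0, 2} = {(x12,0), (x12,2), (x13,0), (x13,2)}
  {x11, x13} × {0, 1, 2} = {(x11,0), (x11,1), (x11,2), (x13,0), (x13,1), (x13,2)}
  {x11, x12, x13} × {0, 2} = {(x11,0), (x11,2), (x12,0), (x12,2), (x13,0), (x13,2)}
  {x12, x13} × {0, 1, 2} = {(x12,0), (x12,1), (x12,2), (x13,0), (x13,1), (x13,2)}
  {x11, x12, x13} × {0, 1, 2} = {(x11,0), (x11,1), (x11,2), (x12,0), (x12,1), (x12,2), (x13,0), (x13,1), (x13,2)}
These 16 distinct sets form the basis B.
Close under arbitrary unions to get τ_{X×Y}; counting gives |τ_{X×Y}| = 36.


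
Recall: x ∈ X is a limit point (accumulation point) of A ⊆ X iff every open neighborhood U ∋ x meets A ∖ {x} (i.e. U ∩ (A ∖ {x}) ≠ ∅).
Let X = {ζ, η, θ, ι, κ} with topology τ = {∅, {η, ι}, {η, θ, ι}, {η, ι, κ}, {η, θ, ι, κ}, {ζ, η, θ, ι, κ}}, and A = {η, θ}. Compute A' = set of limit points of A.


A' = {ζ, θ, ι, κ}

For each x ∈ X, list the open sets U ∈ τ with x ∈ U, then check whether U ∩ (A ∖ {x}) ≠ ∅ for every such U.
  x = ζ: opens ∋ x are {ζ, η, θ, ι, κ}; each meets A ∖ {ζ}, so x IS a limit point.
  x = η: open {η, ι} ∋ x has {η, ι} ∩ (A ∖ {η}) = ∅, so x is NOT a limit point.
  x = θ: opens ∋ x are {η, θ, ι}, {η, θ, ι, κ}, {ζ, η, θ, ι, κ}; each meets A ∖ {θ}, so x IS a limit point.
  x = ι: opens ∋ x are {η, ι}, {η, θ, ι}, {η, ι, κ}, {η, θ, ι, κ}, {ζ, η, θ, ι, κ}; each meets A ∖ {ι}, so x IS a limit point.
  x = κ: opens ∋ x are {η, ι, κ}, {η, θ, ι, κ}, {ζ, η, θ, ι, κ}; each meets A ∖ {κ}, so x IS a limit point.
Collecting: A' = {ζ, θ, ι, κ}.


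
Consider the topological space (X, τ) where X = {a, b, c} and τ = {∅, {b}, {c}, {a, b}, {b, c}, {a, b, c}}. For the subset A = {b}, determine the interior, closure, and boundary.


int(A) = {b}, cl(A) = {a, b}, ∂A = {a}.

Closed sets in (X, τ) are complements of opens:
  closed(X, τ) = {∅, {a}, {c}, {a, b}, {a, c}, {a, b, c}}.
int(A) = ⋃ {U ∈ τ : U ⊆ A}. Opens contained in A: ∅, {b}.
Taking the union of these: int(A) = {b}.
cl(A) = ⋂ {C closed : A ⊆ C}. Closed sets containing A: {a, b}, {a, b, c}.
Intersecting these: cl(A) = {a, b}.
∂A = cl(A) ∖ int(A) = {a, b} ∖ {b} = {a}.


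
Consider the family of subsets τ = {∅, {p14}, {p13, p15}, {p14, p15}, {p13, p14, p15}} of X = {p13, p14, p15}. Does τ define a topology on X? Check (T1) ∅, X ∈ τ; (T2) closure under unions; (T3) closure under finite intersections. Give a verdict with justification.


τ is NOT a topology on X.

Axiom (T1): ∅ ∈ τ? Yes; X ∈ τ? Yes.
Axiom (T2/T3): check pairwise unions and intersections of members of τ.
Counterexample for (T3): {p13, p15} ∩ {p14, p15} = {p15} ∉ τ. Therefore τ is NOT a topology.
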